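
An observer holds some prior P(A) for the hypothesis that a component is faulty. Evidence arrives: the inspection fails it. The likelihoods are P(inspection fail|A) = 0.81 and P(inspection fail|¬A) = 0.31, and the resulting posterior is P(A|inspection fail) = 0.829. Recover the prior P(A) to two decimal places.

In odds form, posterior odds = prior odds × likelihood ratio, so prior odds = posterior odds ÷ LR.
Posterior odds = 0.829/(1−0.829) = 4.8480. LR = 0.81/0.31 = 2.6129.
Prior odds = 4.8480/2.6129 = 1.8554, so P(A) = 1.8554/(1+1.8554) ≈ 0.65.

P(A) = 0.65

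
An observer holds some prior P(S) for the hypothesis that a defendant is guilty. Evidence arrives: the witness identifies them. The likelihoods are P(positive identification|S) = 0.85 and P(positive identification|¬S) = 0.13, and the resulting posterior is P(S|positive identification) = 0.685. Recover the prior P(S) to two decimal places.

P(S) = 0.25

In odds form, posterior odds = prior odds × likelihood ratio, so prior odds = posterior odds ÷ LR.
Posterior odds = 0.685/(1−0.685) = 2.1746. LR = 0.85/0.13 = 6.5385.
Prior odds = 2.1746/6.5385 = 0.3326, so P(S) = 0.3326/(1+0.3326) ≈ 0.25.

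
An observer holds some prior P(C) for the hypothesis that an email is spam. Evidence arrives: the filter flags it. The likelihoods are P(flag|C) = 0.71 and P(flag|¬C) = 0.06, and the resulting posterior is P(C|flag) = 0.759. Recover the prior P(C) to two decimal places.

P(C) = 0.21

In odds form, posterior odds = prior odds × likelihood ratio, so prior odds = posterior odds ÷ LR.
Posterior odds = 0.759/(1−0.759) = 3.1494. LR = 0.71/0.06 = 11.8333.
Prior odds = 3.1494/11.8333 = 0.2661, so P(C) = 0.2661/(1+0.2661) ≈ 0.21.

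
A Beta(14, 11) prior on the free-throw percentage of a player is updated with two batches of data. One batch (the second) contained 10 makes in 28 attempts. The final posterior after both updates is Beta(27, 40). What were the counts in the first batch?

3 makes and 11 misses

Because Beta–binomial updating is additive in the counts, the combined data contributed (α_post−α_prior, β_post−β_prior) successes and failures.
Total across both batches: 27−14=13 makes, 40−11=29 misses.
Subtract the second batch: 13−10=3 makes and 29−18=11 misses.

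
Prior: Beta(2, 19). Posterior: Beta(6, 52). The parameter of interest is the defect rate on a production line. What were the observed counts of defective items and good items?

A Beta(a, b) prior with s successes and f failures in binomial data gives a Beta(a+s, b+f) posterior.
Match parameters: s=6−2=4, f=52−19=33.

4 defective items and 33 good items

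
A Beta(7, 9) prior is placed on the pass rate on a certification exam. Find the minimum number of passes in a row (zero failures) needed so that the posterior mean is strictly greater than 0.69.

After k passes and 0 failures the posterior is Beta(7+k, 9), with mean (7+k)/(7+9+k).
Set (7+k)/(16+k) > 0.69 and solve: k > (0.69·16 − 7)/(1 − 0.69) = 13.032.
The smallest integer exceeding 13.032 is 14.

k = 14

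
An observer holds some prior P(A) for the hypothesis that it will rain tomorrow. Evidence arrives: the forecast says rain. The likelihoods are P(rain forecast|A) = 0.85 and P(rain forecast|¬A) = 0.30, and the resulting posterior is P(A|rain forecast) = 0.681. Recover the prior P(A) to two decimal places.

P(A) = 0.43

In odds form, posterior odds = prior odds × likelihood ratio, so prior odds = posterior odds ÷ LR.
Posterior odds = 0.681/(1−0.681) = 2.1348. LR = 0.85/0.30 = 2.8333.
Prior odds = 2.1348/2.8333 = 0.7535, so P(A) = 0.7535/(1+0.7535) ≈ 0.43.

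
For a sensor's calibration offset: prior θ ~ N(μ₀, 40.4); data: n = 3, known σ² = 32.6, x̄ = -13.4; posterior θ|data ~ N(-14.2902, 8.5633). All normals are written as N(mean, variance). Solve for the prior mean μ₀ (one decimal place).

μ₀ = -17.6

With known observation variance, the Normal–Normal posterior has precision τ_n = τ₀ + n/σ² and mean μ_n = (τ₀μ₀ + (n/σ²)x̄)/τ_n.
Here τ₀ = 1/40.4 = 0.024752 and τ_data = 3/32.6 = 0.092025, so τ_n = 0.116777.
Rearranging for μ₀: μ₀ = (μ_n·τ_n − τ_data·x̄)/τ₀ = (-14.2902·0.116777 − 0.092025·-13.4) / 0.024752 = -0.435632/0.024752 ≈ -17.6.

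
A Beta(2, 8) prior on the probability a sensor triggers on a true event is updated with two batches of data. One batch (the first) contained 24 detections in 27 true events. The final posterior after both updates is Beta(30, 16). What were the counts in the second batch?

Because Beta–binomial updating is additive in the counts, the combined data contributed (α_post−α_prior, β_post−β_prior) successes and failures.
Total across both batches: 30−2=28 detections, 16−8=8 misses.
Subtract the first batch: 28−24=4 detections and 8−3=5 misses.

4 detections and 5 misses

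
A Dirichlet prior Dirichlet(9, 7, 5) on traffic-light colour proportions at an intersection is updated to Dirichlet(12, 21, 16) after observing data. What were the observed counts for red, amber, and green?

counts (3, 14, 11)

For a Dirichlet(α) prior with multinomial counts c, the posterior is Dirichlet(α + c) componentwise.
Counts are posterior − prior componentwise: 12−9=3, 21−7=14, 16−5=11.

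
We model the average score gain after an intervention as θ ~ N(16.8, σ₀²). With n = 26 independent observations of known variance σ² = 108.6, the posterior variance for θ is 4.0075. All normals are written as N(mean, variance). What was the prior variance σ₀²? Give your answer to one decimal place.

σ₀² = 98.8

Posterior precision equals prior precision plus data precision: 1/σ_n² = 1/σ₀² + n/σ².
So 1/σ₀² = 1/4.0075 − 26/108.6 = 0.249532 − 0.239411 = 0.010121.
Hence σ₀² = 1/0.010121 ≈ 98.8.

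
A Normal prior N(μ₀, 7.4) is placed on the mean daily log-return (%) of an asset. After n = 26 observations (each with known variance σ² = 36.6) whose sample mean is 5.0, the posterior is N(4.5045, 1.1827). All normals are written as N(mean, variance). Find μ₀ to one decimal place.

The posterior mean is a precision-weighted average: μ_n = (τ₀μ₀ + τ_data·x̄)/(τ₀+τ_data), with τ₀=1/σ₀² and τ_data=n/σ².
Here τ₀ = 1/7.4 = 0.135135 and τ_data = 26/36.6 = 0.710383, so τ_n = 0.845518.
Rearranging for μ₀: μ₀ = (μ_n·τ_n − τ_data·x̄)/τ₀ = (4.5045·0.845518 − 0.710383·5.0) / 0.135135 = 0.256721/0.135135 ≈ 1.9.

μ₀ = 1.9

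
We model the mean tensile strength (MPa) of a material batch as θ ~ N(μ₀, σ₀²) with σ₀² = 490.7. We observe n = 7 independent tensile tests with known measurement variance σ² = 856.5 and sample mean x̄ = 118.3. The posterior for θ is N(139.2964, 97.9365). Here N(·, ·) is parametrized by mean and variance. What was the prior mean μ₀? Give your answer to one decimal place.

μ₀ = 223.5

With known observation variance, the Normal–Normal posterior has precision τ_n = τ₀ + n/σ² and mean μ_n = (τ₀μ₀ + (n/σ²)x̄)/τ_n.
Here τ₀ = 1/490.7 = 0.002038 and τ_data = 7/856.5 = 0.008173, so τ_n = 0.010211.
Rearranging for μ₀: μ₀ = (μ_n·τ_n − τ_data·x̄)/τ₀ = (139.2964·0.010211 − 0.008173·118.3) / 0.002038 = 0.455490/0.002038 ≈ 223.5.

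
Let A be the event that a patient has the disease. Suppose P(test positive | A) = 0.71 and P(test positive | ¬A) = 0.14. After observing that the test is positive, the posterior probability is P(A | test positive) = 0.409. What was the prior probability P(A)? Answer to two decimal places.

In odds form, posterior odds = prior odds × likelihood ratio, so prior odds = posterior odds ÷ LR.
Posterior odds = 0.409/(1−0.409) = 0.6920. LR = 0.71/0.14 = 5.0714.
Prior odds = 0.6920/5.0714 = 0.1365, so P(A) = 0.1365/(1+0.1365) ≈ 0.12.

P(A) = 0.12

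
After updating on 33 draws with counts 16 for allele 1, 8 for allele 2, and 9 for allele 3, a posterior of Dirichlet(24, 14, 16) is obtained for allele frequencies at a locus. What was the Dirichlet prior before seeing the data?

For a Dirichlet(α) prior with multinomial counts c, the posterior is Dirichlet(α + c) componentwise.
Subtract each count from the matching posterior parameter: 24−16=8, 14−8=6, 16−9=7.

Dirichlet(8, 6, 7)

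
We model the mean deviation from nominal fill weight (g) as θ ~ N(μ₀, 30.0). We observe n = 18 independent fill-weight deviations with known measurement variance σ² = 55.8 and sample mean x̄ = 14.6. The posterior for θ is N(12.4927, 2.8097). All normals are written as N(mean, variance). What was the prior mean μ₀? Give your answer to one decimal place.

μ₀ = -7.9

With known observation variance, the Normal–Normal posterior has precision τ_n = τ₀ + n/σ² and mean μ_n = (τ₀μ₀ + (n/σ²)x̄)/τ_n.
Here τ₀ = 1/30.0 = 0.033333 and τ_data = 18/55.8 = 0.322581, so τ_n = 0.355914.
Rearranging for μ₀: μ₀ = (μ_n·τ_n − τ_data·x̄)/τ₀ = (12.4927·0.355914 − 0.322581·14.6) / 0.033333 = -0.263356/0.033333 ≈ -7.9.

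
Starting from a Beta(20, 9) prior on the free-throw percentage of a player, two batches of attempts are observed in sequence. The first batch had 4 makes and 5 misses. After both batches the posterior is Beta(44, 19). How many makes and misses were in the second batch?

Sequential conjugate updates are equivalent to a single update on the pooled data, so total successes = posterior α − prior α and total failures = posterior β − prior β.
Total across both batches: 44−20=24 makes, 19−9=10 misses.
Subtract the first batch: 24−4=20 makes and 10−5=5 misses.

20 makes and 5 misses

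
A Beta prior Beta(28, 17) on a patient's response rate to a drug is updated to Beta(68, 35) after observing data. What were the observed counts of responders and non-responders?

40 responders and 18 non-responders

Under Beta–binomial conjugacy the posterior parameters are (a+s, b+f).
Match parameters: s=68−28=40, f=35−17=18.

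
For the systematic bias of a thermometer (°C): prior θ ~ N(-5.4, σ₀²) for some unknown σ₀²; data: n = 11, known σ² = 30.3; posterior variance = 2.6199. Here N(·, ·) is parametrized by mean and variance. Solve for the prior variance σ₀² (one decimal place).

For the Normal–Normal model with known σ², precisions add: τ_n = τ₀ + n/σ².
So 1/σ₀² = 1/2.6199 − 11/30.3 = 0.381694 − 0.363036 = 0.018658.
Hence σ₀² = 1/0.018658 ≈ 53.6.

σ₀² = 53.6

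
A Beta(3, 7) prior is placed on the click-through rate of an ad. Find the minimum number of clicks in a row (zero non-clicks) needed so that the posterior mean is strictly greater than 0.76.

k = 20

After k clicks and 0 non-clicks the posterior is Beta(3+k, 7), with mean (3+k)/(3+7+k).
Set (3+k)/(10+k) > 0.76 and solve: k > (0.76·10 − 3)/(1 − 0.76) = 19.167.
The smallest integer exceeding 19.167 is 20.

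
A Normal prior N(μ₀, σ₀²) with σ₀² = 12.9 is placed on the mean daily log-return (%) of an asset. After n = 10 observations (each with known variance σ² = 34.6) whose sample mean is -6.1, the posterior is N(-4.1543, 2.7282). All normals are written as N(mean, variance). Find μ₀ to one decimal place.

μ₀ = 3.1

The posterior mean is a precision-weighted average: μ_n = (τ₀μ₀ + τ_data·x̄)/(τ₀+τ_data), with τ₀=1/σ₀² and τ_data=n/σ².
Here τ₀ = 1/12.9 = 0.077519 and τ_data = 10/34.6 = 0.289017, so τ_n = 0.366536.
Rearranging for μ₀: μ₀ = (μ_n·τ_n − τ_data·x̄)/τ₀ = (-4.1543·0.366536 − 0.289017·-6.1) / 0.077519 = 0.240303/0.077519 ≈ 3.1.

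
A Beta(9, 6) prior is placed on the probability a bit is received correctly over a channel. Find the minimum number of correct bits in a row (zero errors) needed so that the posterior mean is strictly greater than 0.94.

k = 86

After k correct bits and 0 errors the posterior is Beta(9+k, 6), with mean (9+k)/(9+6+k).
Set (9+k)/(15+k) > 0.94 and solve: k > (0.94·15 − 9)/(1 − 0.94) = 85.000.
The smallest integer exceeding 85.000 is 86, and checking k=86: (95)/(101) = 0.9406 > 0.94.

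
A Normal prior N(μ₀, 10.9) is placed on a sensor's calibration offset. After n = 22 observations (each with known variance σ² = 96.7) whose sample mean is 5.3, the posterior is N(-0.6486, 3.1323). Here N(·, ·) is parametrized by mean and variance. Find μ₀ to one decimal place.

μ₀ = -15.4

With known observation variance, the Normal–Normal posterior has precision τ_n = τ₀ + n/σ² and mean μ_n = (τ₀μ₀ + (n/σ²)x̄)/τ_n.
Here τ₀ = 1/10.9 = 0.091743 and τ_data = 22/96.7 = 0.227508, so τ_n = 0.319251.
Rearranging for μ₀: μ₀ = (μ_n·τ_n − τ_data·x̄)/τ₀ = (-0.6486·0.319251 − 0.227508·5.3) / 0.091743 = -1.412859/0.091743 ≈ -15.4.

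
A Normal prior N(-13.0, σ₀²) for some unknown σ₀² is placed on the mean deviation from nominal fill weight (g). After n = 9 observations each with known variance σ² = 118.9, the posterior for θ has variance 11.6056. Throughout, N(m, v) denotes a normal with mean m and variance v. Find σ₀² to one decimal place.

σ₀² = 95.5

Posterior precision equals prior precision plus data precision: 1/σ_n² = 1/σ₀² + n/σ².
So 1/σ₀² = 1/11.6056 − 9/118.9 = 0.086165 − 0.075694 = 0.010471.
Hence σ₀² = 1/0.010471 ≈ 95.5.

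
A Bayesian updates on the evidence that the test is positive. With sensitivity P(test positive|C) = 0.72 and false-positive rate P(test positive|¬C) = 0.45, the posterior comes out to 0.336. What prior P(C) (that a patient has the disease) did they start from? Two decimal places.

Bayes' rule in odds form gives O(C|E) = O(C)·[P(E|C)/P(E|¬C)], hence O(C) = O(C|E)/LR.
Posterior odds = 0.336/(1−0.336) = 0.5060. LR = 0.72/0.45 = 1.6000.
Prior odds = 0.5060/1.6000 = 0.3162, so P(C) = 0.3162/(1+0.3162) ≈ 0.24.

P(C) = 0.24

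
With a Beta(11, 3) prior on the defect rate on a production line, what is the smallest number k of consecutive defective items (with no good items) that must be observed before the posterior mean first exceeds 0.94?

k = 37

After k defective items and 0 good items the posterior is Beta(11+k, 3), with mean (11+k)/(11+3+k).
Set (11+k)/(14+k) > 0.94 and solve: k > (0.94·14 − 11)/(1 − 0.94) = 36.000.
The smallest integer exceeding 36.000 is 37, and checking k=37: (48)/(51) = 0.9412 > 0.94.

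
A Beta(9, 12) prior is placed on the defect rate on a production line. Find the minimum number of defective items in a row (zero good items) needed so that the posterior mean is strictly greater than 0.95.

After k defective items and 0 good items the posterior is Beta(9+k, 12), with mean (9+k)/(9+12+k).
Set (9+k)/(21+k) > 0.95 and solve: k > (0.95·21 − 9)/(1 − 0.95) = 219.000.
The smallest integer exceeding 219.000 is 220.

k = 220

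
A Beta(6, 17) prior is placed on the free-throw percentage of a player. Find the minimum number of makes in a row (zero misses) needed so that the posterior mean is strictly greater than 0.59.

k = 19

After k makes and 0 misses the posterior is Beta(6+k, 17), with mean (6+k)/(6+17+k).
Set (6+k)/(23+k) > 0.59 and solve: k > (0.59·23 − 6)/(1 − 0.59) = 18.463.
The smallest integer exceeding 18.463 is 19, and checking k=19: (25)/(42) = 0.5952 > 0.59.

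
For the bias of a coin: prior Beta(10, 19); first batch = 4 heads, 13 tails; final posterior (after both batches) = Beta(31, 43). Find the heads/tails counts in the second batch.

17 heads and 11 tails

Because Beta–binomial updating is additive in the counts, the combined data contributed (α_post−α_prior, β_post−β_prior) successes and failures.
Total across both batches: 31−10=21 heads, 43−19=24 tails.
Subtract the first batch: 21−4=17 heads and 24−13=11 tails.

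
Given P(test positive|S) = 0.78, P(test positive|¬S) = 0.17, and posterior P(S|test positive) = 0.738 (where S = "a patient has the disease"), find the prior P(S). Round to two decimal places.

In odds form, posterior odds = prior odds × likelihood ratio, so prior odds = posterior odds ÷ LR.
Posterior odds = 0.738/(1−0.738) = 2.8168. LR = 0.78/0.17 = 4.5882.
Prior odds = 2.8168/4.5882 = 0.6139, so P(S) = 0.6139/(1+0.6139) ≈ 0.38.

P(S) = 0.38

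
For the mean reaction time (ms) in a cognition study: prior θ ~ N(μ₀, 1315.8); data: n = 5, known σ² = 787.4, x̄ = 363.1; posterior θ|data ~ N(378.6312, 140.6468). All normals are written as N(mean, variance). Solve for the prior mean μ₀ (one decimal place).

μ₀ = 508.4

With known observation variance, the Normal–Normal posterior has precision τ_n = τ₀ + n/σ² and mean μ_n = (τ₀μ₀ + (n/σ²)x̄)/τ_n.
Here τ₀ = 1/1315.8 = 0.000760 and τ_data = 5/787.4 = 0.006350, so τ_n = 0.007110.
Rearranging for μ₀: μ₀ = (μ_n·τ_n − τ_data·x̄)/τ₀ = (378.6312·0.007110 − 0.006350·363.1) / 0.000760 = 0.386383/0.000760 ≈ 508.4.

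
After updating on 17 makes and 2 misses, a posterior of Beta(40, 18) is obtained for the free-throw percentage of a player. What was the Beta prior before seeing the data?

Beta(23, 16)

A Beta(a, b) prior with s successes and f failures in binomial data gives a Beta(a+s, b+f) posterior.
So a = 40 − 17 = 23 and b = 18 − 2 = 16.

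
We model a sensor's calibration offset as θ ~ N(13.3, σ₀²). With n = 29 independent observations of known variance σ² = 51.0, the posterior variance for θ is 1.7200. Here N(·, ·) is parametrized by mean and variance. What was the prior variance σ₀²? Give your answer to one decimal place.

For the Normal–Normal model with known σ², precisions add: τ_n = τ₀ + n/σ².
So 1/σ₀² = 1/1.7200 − 29/51.0 = 0.581395 − 0.568627 = 0.012768.
Hence σ₀² = 1/0.012768 ≈ 78.3.

σ₀² = 78.3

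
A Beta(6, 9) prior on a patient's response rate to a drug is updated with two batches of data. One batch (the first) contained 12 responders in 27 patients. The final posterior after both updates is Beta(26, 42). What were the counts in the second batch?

8 responders and 18 non-responders

Sequential conjugate updates are equivalent to a single update on the pooled data, so total successes = posterior α − prior α and total failures = posterior β − prior β.
Total across both batches: 26−6=20 responders, 42−9=33 non-responders.
Subtract the first batch: 20−12=8 responders and 33−15=18 non-responders.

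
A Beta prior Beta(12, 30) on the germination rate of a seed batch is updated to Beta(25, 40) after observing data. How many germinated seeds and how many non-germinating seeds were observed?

A Beta(a, b) prior with s successes and f failures in binomial data gives a Beta(a+s, b+f) posterior.
So s = 25 − 12 = 13 and f = 40 − 30 = 10.

13 germinated seeds and 10 non-germinating seeds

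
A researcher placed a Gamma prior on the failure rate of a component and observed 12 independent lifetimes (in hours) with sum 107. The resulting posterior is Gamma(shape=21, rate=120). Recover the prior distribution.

For an exponential likelihood with a Gamma(α, β) prior on the rate, n observations with total T give posterior Gamma(α+n, β+T).
So α = 21 − 12 = 9 and β = 120 − 107 = 13.

Gamma(shape=9, rate=13)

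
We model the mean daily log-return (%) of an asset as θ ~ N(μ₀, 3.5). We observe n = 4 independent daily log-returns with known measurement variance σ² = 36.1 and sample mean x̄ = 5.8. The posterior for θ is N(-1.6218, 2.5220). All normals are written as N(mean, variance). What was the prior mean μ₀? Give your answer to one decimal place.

With known observation variance, the Normal–Normal posterior has precision τ_n = τ₀ + n/σ² and mean μ_n = (τ₀μ₀ + (n/σ²)x̄)/τ_n.
Here τ₀ = 1/3.5 = 0.285714 and τ_data = 4/36.1 = 0.110803, so τ_n = 0.396517.
Rearranging for μ₀: μ₀ = (μ_n·τ_n − τ_data·x̄)/τ₀ = (-1.6218·0.396517 − 0.110803·5.8) / 0.285714 = -1.285729/0.285714 ≈ -4.5.

μ₀ = -4.5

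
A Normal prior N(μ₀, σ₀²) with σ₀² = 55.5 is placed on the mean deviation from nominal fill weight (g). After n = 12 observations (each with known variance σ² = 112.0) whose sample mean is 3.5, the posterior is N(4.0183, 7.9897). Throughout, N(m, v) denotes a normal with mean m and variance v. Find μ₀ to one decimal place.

The posterior mean is a precision-weighted average: μ_n = (τ₀μ₀ + τ_data·x̄)/(τ₀+τ_data), with τ₀=1/σ₀² and τ_data=n/σ².
Here τ₀ = 1/55.5 = 0.018018 and τ_data = 12/112.0 = 0.107143, so τ_n = 0.125161.
Rearranging for μ₀: μ₀ = (μ_n·τ_n − τ_data·x̄)/τ₀ = (4.0183·0.125161 − 0.107143·3.5) / 0.018018 = 0.127934/0.018018 ≈ 7.1.

μ₀ = 7.1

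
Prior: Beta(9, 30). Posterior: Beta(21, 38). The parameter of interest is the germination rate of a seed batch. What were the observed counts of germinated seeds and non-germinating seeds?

Under Beta–binomial conjugacy the posterior parameters are (a+s, b+f).
Match parameters: s=21−9=12, f=38−30=8.

12 germinated seeds and 8 non-germinating seeds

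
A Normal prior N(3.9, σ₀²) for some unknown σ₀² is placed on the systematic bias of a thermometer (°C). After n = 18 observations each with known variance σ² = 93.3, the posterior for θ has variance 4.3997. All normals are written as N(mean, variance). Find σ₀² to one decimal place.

For the Normal–Normal model with known σ², precisions add: τ_n = τ₀ + n/σ².
So 1/σ₀² = 1/4.3997 − 18/93.3 = 0.227288 − 0.192926 = 0.034362.
Hence σ₀² = 1/0.034362 ≈ 29.1.

σ₀² = 29.1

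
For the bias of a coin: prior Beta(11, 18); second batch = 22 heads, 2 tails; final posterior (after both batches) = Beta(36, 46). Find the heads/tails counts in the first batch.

Because Beta–binomial updating is additive in the counts, the combined data contributed (α_post−α_prior, β_post−β_prior) successes and failures.
Total across both batches: 36−11=25 heads, 46−18=28 tails.
Subtract the second batch: 25−22=3 heads and 28−2=26 tails.

3 heads and 26 tails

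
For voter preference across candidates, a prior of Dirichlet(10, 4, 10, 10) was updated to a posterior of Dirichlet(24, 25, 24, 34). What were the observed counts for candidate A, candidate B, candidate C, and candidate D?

counts (14, 21, 14, 24)

For a Dirichlet(α) prior with multinomial counts c, the posterior is Dirichlet(α + c) componentwise.
Counts are posterior − prior componentwise: 24−10=14, 25−4=21, 24−10=14, 34−10=24.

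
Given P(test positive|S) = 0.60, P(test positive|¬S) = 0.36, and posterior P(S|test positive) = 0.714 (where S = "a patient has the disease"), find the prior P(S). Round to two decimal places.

Bayes' rule in odds form gives O(S|E) = O(S)·[P(E|S)/P(E|¬S)], hence O(S) = O(S|E)/LR.
Posterior odds = 0.714/(1−0.714) = 2.4965. LR = 0.60/0.36 = 1.6667.
Prior odds = 2.4965/1.6667 = 1.4979, so P(S) = 1.4979/(1+1.4979) ≈ 0.60.

P(S) = 0.60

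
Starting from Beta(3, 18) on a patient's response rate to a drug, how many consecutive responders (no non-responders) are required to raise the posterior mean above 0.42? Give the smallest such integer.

After k responders and 0 non-responders the posterior is Beta(3+k, 18), with mean (3+k)/(3+18+k).
Set (3+k)/(21+k) > 0.42 and solve: k > (0.42·21 − 3)/(1 − 0.42) = 10.034.
The smallest integer exceeding 10.034 is 11.

k = 11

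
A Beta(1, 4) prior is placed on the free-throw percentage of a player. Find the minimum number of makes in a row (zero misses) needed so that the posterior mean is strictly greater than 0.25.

After k makes and 0 misses the posterior is Beta(1+k, 4), with mean (1+k)/(1+4+k).
Set (1+k)/(5+k) > 0.25 and solve: k > (0.25·5 − 1)/(1 − 0.25) = 0.333.
The smallest integer exceeding 0.333 is 1.

k = 1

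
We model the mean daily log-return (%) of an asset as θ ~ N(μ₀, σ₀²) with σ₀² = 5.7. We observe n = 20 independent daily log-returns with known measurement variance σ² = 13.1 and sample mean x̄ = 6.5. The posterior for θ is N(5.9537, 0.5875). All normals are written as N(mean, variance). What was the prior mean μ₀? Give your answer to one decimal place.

With known observation variance, the Normal–Normal posterior has precision τ_n = τ₀ + n/σ² and mean μ_n = (τ₀μ₀ + (n/σ²)x̄)/τ_n.
Here τ₀ = 1/5.7 = 0.175439 and τ_data = 20/13.1 = 1.526718, so τ_n = 1.702157.
Rearranging for μ₀: μ₀ = (μ_n·τ_n − τ_data·x̄)/τ₀ = (5.9537·1.702157 − 1.526718·6.5) / 0.175439 = 0.210465/0.175439 ≈ 1.2.

μ₀ = 1.2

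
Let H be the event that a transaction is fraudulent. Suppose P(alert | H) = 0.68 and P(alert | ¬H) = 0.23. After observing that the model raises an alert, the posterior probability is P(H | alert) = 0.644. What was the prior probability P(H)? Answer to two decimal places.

P(H) = 0.38

In odds form, posterior odds = prior odds × likelihood ratio, so prior odds = posterior odds ÷ LR.
Posterior odds = 0.644/(1−0.644) = 1.8090. LR = 0.68/0.23 = 2.9565.
Prior odds = 1.8090/2.9565 = 0.6119, so P(H) = 0.6119/(1+0.6119) ≈ 0.38.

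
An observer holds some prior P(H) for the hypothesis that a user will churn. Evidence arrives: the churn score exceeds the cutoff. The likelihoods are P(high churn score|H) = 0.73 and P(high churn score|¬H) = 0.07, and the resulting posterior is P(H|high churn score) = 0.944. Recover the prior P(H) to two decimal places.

P(H) = 0.62

Bayes' rule in odds form gives O(H|E) = O(H)·[P(E|H)/P(E|¬H)], hence O(H) = O(H|E)/LR.
Posterior odds = 0.944/(1−0.944) = 16.8571. LR = 0.73/0.07 = 10.4286.
Prior odds = 16.8571/10.4286 = 1.6164, so P(H) = 1.6164/(1+1.6164) ≈ 0.62.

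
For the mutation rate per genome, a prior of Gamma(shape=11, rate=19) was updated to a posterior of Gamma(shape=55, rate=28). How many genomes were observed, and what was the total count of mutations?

n = 9 genomes with total 44 mutations

A Gamma(α, β) prior (rate parametrization) on a Poisson rate with n observations summing to S gives posterior Gamma(α+S, β+n).
Matching: Σxᵢ = 55 − 11 = 44 and n = 28 − 19 = 9.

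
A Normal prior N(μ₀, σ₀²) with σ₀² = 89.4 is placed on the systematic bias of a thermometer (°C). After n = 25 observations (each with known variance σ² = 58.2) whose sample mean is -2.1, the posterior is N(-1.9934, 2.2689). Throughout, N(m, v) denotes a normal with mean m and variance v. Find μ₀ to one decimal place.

The posterior mean is a precision-weighted average: μ_n = (τ₀μ₀ + τ_data·x̄)/(τ₀+τ_data), with τ₀=1/σ₀² and τ_data=n/σ².
Here τ₀ = 1/89.4 = 0.011186 and τ_data = 25/58.2 = 0.429553, so τ_n = 0.440739.
Rearranging for μ₀: μ₀ = (μ_n·τ_n − τ_data·x̄)/τ₀ = (-1.9934·0.440739 − 0.429553·-2.1) / 0.011186 = 0.023492/0.011186 ≈ 2.1.

μ₀ = 2.1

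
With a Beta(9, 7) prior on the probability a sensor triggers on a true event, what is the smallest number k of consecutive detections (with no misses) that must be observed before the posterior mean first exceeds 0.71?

k = 9

After k detections and 0 misses the posterior is Beta(9+k, 7), with mean (9+k)/(9+7+k).
Set (9+k)/(16+k) > 0.71 and solve: k > (0.71·16 − 9)/(1 − 0.71) = 8.138.
The smallest integer exceeding 8.138 is 9.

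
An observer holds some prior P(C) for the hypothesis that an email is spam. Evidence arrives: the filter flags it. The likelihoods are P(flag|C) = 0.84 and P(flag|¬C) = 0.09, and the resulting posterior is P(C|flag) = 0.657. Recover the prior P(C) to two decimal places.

In odds form, posterior odds = prior odds × likelihood ratio, so prior odds = posterior odds ÷ LR.
Posterior odds = 0.657/(1−0.657) = 1.9155. LR = 0.84/0.09 = 9.3333.
Prior odds = 1.9155/9.3333 = 0.2052, so P(C) = 0.2052/(1+0.2052) ≈ 0.17.

P(C) = 0.17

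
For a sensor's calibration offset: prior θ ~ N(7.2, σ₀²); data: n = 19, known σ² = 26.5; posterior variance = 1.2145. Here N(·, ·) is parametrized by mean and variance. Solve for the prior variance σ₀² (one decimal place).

σ₀² = 9.4

Posterior precision equals prior precision plus data precision: 1/σ_n² = 1/σ₀² + n/σ².
So 1/σ₀² = 1/1.2145 − 19/26.5 = 0.823384 − 0.716981 = 0.106403.
Hence σ₀² = 1/0.106403 ≈ 9.4.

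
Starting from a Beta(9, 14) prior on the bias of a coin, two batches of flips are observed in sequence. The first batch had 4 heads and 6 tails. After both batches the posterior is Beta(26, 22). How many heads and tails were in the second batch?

Because Beta–binomial updating is additive in the counts, the combined data contributed (α_post−α_prior, β_post−β_prior) successes and failures.
Total across both batches: 26−9=17 heads, 22−14=8 tails.
Subtract the first batch: 17−4=13 heads and 8−6=2 tails.

13 heads and 2 tails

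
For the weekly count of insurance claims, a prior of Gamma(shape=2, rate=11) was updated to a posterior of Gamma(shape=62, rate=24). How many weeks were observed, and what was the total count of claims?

Gamma–Poisson conjugacy: posterior shape = α + Σxᵢ, posterior rate = β + n.
Matching: Σxᵢ = 62 − 2 = 60 and n = 24 − 11 = 13.

n = 13 weeks with total 60 claims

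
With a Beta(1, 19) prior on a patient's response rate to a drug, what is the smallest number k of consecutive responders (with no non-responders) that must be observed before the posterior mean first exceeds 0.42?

After k responders and 0 non-responders the posterior is Beta(1+k, 19), with mean (1+k)/(1+19+k).
Set (1+k)/(20+k) > 0.42 and solve: k > (0.42·20 − 1)/(1 − 0.42) = 12.759.
The smallest integer exceeding 12.759 is 13.

k = 13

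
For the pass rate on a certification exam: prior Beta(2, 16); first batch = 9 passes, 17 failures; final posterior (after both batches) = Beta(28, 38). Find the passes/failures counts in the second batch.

17 passes and 5 failures

Sequential conjugate updates are equivalent to a single update on the pooled data, so total successes = posterior α − prior α and total failures = posterior β − prior β.
Total across both batches: 28−2=26 passes, 38−16=22 failures.
Subtract the first batch: 26−9=17 passes and 22−17=5 failures.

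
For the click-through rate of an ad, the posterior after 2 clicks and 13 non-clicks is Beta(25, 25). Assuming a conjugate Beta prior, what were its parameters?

Under Beta–binomial conjugacy the posterior parameters are (α+s, β+f).
So α = 25 − 2 = 23 and β = 25 − 13 = 12.

Beta(23, 12)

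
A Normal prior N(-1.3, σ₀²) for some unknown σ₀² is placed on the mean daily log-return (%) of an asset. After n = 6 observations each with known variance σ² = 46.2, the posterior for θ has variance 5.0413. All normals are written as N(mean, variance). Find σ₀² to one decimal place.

For the Normal–Normal model with known σ², precisions add: τ_n = τ₀ + n/σ².
So 1/σ₀² = 1/5.0413 − 6/46.2 = 0.198362 − 0.129870 = 0.068492.
Hence σ₀² = 1/0.068492 ≈ 14.6.

σ₀² = 14.6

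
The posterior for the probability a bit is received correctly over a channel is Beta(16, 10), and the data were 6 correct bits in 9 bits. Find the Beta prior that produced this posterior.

A Beta(α, β) prior with s successes and f failures in binomial data gives a Beta(α+s, β+f) posterior.
So α = 16 − 6 = 10 and β = 10 − 3 = 7.

Beta(10, 7)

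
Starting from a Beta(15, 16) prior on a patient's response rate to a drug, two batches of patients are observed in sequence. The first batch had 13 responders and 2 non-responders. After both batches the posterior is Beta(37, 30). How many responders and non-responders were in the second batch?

Because Beta–binomial updating is additive in the counts, the combined data contributed (α_post−α_prior, β_post−β_prior) successes and failures.
Total across both batches: 37−15=22 responders, 30−16=14 non-responders.
Subtract the first batch: 22−13=9 responders and 14−2=12 non-responders.

9 responders and 12 non-responders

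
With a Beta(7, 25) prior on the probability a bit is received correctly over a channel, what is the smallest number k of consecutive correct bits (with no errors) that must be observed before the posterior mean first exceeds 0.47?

k = 16

After k correct bits and 0 errors the posterior is Beta(7+k, 25), with mean (7+k)/(7+25+k).
Set (7+k)/(32+k) > 0.47 and solve: k > (0.47·32 − 7)/(1 − 0.47) = 15.170.
The smallest integer exceeding 15.170 is 16.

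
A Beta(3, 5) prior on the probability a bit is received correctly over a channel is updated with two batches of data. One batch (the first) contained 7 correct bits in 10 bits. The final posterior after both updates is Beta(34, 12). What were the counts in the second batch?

Because Beta–binomial updating is additive in the counts, the combined data contributed (α_post−α_prior, β_post−β_prior) successes and failures.
Total across both batches: 34−3=31 correct bits, 12−5=7 errors.
Subtract the first batch: 31−7=24 correct bits and 7−3=4 errors.

24 correct bits and 4 errors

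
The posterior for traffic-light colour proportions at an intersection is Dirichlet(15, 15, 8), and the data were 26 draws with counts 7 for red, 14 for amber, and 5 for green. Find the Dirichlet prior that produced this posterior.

For a Dirichlet(α) prior with multinomial counts c, the posterior is Dirichlet(α + c) componentwise.
Subtract each count from the matching posterior parameter: 15−7=8, 15−14=1, 8−5=3.

Dirichlet(8, 1, 3)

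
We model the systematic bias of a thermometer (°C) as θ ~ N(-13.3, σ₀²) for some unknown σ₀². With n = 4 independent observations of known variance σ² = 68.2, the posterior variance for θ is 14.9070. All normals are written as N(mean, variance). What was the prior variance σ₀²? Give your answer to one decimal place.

Posterior precision equals prior precision plus data precision: 1/σ_n² = 1/σ₀² + n/σ².
So 1/σ₀² = 1/14.9070 − 4/68.2 = 0.067083 − 0.058651 = 0.008432.
Hence σ₀² = 1/0.008432 ≈ 118.6.

σ₀² = 118.6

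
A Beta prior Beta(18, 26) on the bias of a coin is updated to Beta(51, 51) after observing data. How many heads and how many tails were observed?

A Beta(α, β) prior with s successes and f failures in binomial data gives a Beta(α+s, β+f) posterior.
So s = 51 − 18 = 33 and f = 51 − 26 = 25.

33 heads and 25 tails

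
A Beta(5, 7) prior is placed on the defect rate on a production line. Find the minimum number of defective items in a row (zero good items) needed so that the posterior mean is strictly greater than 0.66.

k = 9

After k defective items and 0 good items the posterior is Beta(5+k, 7), with mean (5+k)/(5+7+k).
Set (5+k)/(12+k) > 0.66 and solve: k > (0.66·12 − 5)/(1 − 0.66) = 8.588.
The smallest integer exceeding 8.588 is 9.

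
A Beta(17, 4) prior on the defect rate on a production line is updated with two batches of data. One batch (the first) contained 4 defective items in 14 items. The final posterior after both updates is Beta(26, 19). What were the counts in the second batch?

Because Beta–binomial updating is additive in the counts, the combined data contributed (α_post−α_prior, β_post−β_prior) successes and failures.
Total across both batches: 26−17=9 defective items, 19−4=15 good items.
Subtract the first batch: 9−4=5 defective items and 15−10=5 good items.

5 defective items and 5 good items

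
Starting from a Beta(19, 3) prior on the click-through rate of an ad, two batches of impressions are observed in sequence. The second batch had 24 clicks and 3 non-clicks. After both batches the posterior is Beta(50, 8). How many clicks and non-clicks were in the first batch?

7 clicks and 2 non-clicks

Because Beta–binomial updating is additive in the counts, the combined data contributed (α_post−α_prior, β_post−β_prior) successes and failures.
Total across both batches: 50−19=31 clicks, 8−3=5 non-clicks.
Subtract the second batch: 31−24=7 clicks and 5−3=2 non-clicks.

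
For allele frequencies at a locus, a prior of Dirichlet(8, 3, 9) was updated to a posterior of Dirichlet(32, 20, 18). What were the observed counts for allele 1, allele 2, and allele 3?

counts (24, 17, 9)

For a Dirichlet(α) prior with multinomial counts c, the posterior is Dirichlet(α + c) componentwise.
Counts are posterior − prior componentwise: 32−8=24, 20−3=17, 18−9=9.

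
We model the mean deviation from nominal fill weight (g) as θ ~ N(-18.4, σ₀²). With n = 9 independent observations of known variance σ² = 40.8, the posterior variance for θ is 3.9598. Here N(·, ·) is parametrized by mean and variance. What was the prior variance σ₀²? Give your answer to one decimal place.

σ₀² = 31.3

Posterior precision equals prior precision plus data precision: 1/σ_n² = 1/σ₀² + n/σ².
So 1/σ₀² = 1/3.9598 − 9/40.8 = 0.252538 − 0.220588 = 0.031950.
Hence σ₀² = 1/0.031950 ≈ 31.3.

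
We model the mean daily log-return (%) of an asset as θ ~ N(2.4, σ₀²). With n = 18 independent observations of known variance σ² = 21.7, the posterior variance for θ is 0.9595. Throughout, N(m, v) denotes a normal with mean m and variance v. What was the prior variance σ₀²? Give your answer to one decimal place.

Posterior precision equals prior precision plus data precision: 1/σ_n² = 1/σ₀² + n/σ².
So 1/σ₀² = 1/0.9595 − 18/21.7 = 1.042209 − 0.829493 = 0.212716.
Hence σ₀² = 1/0.212716 ≈ 4.7.

σ₀² = 4.7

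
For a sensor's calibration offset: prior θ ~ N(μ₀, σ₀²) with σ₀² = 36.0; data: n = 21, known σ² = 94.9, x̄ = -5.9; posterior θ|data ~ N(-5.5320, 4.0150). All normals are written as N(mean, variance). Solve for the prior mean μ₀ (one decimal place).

The posterior mean is a precision-weighted average: μ_n = (τ₀μ₀ + τ_data·x̄)/(τ₀+τ_data), with τ₀=1/σ₀² and τ_data=n/σ².
Here τ₀ = 1/36.0 = 0.027778 and τ_data = 21/94.9 = 0.221286, so τ_n = 0.249064.
Rearranging for μ₀: μ₀ = (μ_n·τ_n − τ_data·x̄)/τ₀ = (-5.5320·0.249064 − 0.221286·-5.9) / 0.027778 = -0.072235/0.027778 ≈ -2.6.

μ₀ = -2.6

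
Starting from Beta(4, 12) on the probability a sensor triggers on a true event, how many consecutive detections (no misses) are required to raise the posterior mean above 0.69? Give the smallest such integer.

After k detections and 0 misses the posterior is Beta(4+k, 12), with mean (4+k)/(4+12+k).
Set (4+k)/(16+k) > 0.69 and solve: k > (0.69·16 − 4)/(1 − 0.69) = 22.710.
The smallest integer exceeding 22.710 is 23, and checking k=23: (27)/(39) = 0.6923 > 0.69.

k = 23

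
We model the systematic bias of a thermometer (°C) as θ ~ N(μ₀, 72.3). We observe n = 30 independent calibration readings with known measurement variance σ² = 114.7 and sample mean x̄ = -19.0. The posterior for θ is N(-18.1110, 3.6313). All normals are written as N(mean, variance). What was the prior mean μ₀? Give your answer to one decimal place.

The posterior mean is a precision-weighted average: μ_n = (τ₀μ₀ + τ_data·x̄)/(τ₀+τ_data), with τ₀=1/σ₀² and τ_data=n/σ².
Here τ₀ = 1/72.3 = 0.013831 and τ_data = 30/114.7 = 0.261552, so τ_n = 0.275383.
Rearranging for μ₀: μ₀ = (μ_n·τ_n − τ_data·x̄)/τ₀ = (-18.1110·0.275383 − 0.261552·-19.0) / 0.013831 = -0.017974/0.013831 ≈ -1.3.

μ₀ = -1.3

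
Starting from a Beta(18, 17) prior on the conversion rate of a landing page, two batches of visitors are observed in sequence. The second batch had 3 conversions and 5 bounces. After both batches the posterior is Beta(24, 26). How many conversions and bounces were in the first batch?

Because Beta–binomial updating is additive in the counts, the combined data contributed (α_post−α_prior, β_post−β_prior) successes and failures.
Total across both batches: 24−18=6 conversions, 26−17=9 bounces.
Subtract the second batch: 6−3=3 conversions and 9−5=4 bounces.

3 conversions and 4 bounces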